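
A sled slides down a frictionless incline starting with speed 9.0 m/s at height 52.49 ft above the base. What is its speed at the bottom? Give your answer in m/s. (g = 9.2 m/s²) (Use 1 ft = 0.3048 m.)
Convert to SI: v₀ = 9.0 m/s, h = 15.999 m
½mv₀² + mgh = ½mv² ⇒ v = √(v₀² + 2gh) = √(9.0² + 2·9.2·15.999) = 19.37 m/s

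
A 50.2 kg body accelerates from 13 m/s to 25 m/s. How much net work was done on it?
W = ΔKE = ½m(v₂² − v₁²) = ½(50.2)(25² − 13²) = 11445.6 J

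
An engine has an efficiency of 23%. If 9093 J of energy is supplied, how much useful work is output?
W_out = η·W_in = 0.23·9093 = 2091.39 J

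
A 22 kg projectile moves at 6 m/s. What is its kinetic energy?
KE = ½mv² = ½(22)(6)² = 396.0 J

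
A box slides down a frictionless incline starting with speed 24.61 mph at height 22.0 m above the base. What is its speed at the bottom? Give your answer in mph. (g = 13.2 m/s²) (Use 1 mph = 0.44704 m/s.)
Convert to SI: v₀ = 11.0017 m/s, h = 22.0 m
½mv₀² + mgh = ½mv² ⇒ v = √(v₀² + 2gh) = √(11.0017² + 2·13.2·22.0) = 26.4922 m/s = 59.26 mph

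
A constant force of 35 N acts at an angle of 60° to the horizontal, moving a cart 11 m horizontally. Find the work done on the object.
W = F·d·cosθ = (35)(11)cos(60°) = 192.5 J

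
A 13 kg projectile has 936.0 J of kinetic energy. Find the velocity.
v = √(2·KE/m) = √(2·936.0/13) = 12.0 m/s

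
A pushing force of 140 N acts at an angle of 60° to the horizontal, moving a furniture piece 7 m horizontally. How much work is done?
W = F·d·cosθ = (140)(7)cos(60°) = 490.0 J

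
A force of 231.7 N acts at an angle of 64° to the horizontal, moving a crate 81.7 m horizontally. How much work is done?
W = F·d·cosθ = (231.7)(81.7)cos(64°) = 8298 J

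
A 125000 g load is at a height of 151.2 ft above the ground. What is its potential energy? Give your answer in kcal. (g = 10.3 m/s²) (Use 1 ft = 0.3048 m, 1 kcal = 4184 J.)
Convert to SI: m = 125.0 kg, h = 46.0858 m
PE = mgh = (125.0)(10.3)(46.0858) = 59335.4 J = 14.18 kcal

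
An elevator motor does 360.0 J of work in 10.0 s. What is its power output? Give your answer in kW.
P = W/t = 360.0/10.0 = 36.0 W = 0.036 kW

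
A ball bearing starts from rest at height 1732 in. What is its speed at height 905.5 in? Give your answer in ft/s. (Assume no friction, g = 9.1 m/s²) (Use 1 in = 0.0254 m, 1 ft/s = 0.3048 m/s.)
Convert to SI: h₁−h₂ = 20.9931 m
mgh₁ = mgh₂ + ½mv² ⇒ v = √(2g(h₁−h₂)) = √(2·9.1·20.9931) = 19.5467 m/s = 64.13 ft/s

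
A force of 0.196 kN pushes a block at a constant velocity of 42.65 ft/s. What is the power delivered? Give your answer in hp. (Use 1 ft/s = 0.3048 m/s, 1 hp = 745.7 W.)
Convert to SI: F = 196.0 N, v = 12.9997 m/s
P = Fv = (196.0)(12.9997) = 2547.95 W = 3.417 hp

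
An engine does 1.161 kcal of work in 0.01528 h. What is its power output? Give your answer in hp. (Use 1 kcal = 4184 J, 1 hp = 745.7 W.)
Convert to SI: W = 4857.62 J, t = 55.008 s
P = W/t = 4857.62/55.008 = 88.3076 W = 0.1184 hp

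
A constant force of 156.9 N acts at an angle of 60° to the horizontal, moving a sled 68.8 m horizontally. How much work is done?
W = F·d·cosθ = (156.9)(68.8)cos(60°) = 5397 J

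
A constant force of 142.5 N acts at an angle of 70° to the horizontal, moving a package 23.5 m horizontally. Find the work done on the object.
W = F·d·cosθ = (142.5)(23.5)cos(70°) = 1145 J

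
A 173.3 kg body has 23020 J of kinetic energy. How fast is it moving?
v = √(2·KE/m) = √(2·23020/173.3) = 16.3 m/s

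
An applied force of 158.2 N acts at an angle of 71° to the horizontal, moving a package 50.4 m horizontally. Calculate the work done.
W = F·d·cosθ = (158.2)(50.4)cos(71°) = 2596 J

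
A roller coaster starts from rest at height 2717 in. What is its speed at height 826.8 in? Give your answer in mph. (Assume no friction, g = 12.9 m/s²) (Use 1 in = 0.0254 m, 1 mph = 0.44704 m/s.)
Convert to SI: h₁−h₂ = 48.0111 m
mgh₁ = mgh₂ + ½mv² ⇒ v = √(2g(h₁−h₂)) = √(2·12.9·48.0111) = 35.195 m/s = 78.73 mph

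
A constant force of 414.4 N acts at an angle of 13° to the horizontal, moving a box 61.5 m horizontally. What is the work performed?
W = F·d·cosθ = (414.4)(61.5)cos(13°) = 24830 J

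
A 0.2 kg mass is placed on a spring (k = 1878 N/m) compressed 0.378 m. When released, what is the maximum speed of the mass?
½kx² = ½mv² ⇒ v = x√(k/m) = (0.378)√(1878/0.2) = 36.63 m/s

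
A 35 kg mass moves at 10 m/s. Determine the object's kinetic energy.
KE = ½mv² = ½(35)(10)² = 1750.0 J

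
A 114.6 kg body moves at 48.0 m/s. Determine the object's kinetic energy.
KE = ½mv² = ½(114.6)(48.0)² = 132000 J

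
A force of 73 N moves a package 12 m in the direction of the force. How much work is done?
W = F·d = (73)(12) = 876.0 J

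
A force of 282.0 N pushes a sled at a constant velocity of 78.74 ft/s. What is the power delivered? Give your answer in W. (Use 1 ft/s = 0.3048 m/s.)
Convert to SI: F = 282.0 N, v = 24.0 m/s
P = Fv = (282.0)(24.0) = 6768 W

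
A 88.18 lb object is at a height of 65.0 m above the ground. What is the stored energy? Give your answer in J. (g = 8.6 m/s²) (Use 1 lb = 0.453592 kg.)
Convert to SI: m = 39.9977 kg, h = 65.0 m
PE = mgh = (39.9977)(8.6)(65.0) = 22360 J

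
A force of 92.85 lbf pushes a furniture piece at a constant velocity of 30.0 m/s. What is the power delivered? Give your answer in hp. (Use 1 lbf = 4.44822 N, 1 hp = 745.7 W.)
Convert to SI: F = 413.017 N, v = 30.0 m/s
P = Fv = (413.017)(30.0) = 12390.5 W = 16.62 hp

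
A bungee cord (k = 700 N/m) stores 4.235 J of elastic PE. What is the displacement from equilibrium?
x = √(2·PE/k) = √(2·4.235/700) = 0.11 m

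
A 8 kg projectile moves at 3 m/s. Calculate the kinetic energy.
KE = ½mv² = ½(8)(3)² = 36.0 J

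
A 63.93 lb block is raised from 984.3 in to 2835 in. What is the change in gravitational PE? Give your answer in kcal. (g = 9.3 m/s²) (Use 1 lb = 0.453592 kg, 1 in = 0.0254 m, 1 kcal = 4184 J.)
Convert to SI: m = 28.9981 kg, Δh = 47.0078 m
ΔPE = mgΔh = (28.9981)(9.3)(47.0078) = 12677.2 J = 3.03 kcal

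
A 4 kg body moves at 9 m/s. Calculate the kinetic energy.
KE = ½mv² = ½(4)(9)² = 162.0 J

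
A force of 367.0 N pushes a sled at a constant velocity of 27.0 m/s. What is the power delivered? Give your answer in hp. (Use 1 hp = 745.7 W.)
P = Fv = (367.0)(27.0) = 9909.0 W = 13.29 hp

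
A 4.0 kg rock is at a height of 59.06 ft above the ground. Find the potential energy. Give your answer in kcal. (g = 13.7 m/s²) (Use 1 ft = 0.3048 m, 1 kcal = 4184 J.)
Convert to SI: m = 4.0 kg, h = 18.0015 m
PE = mgh = (4.0)(13.7)(18.0015) = 986.482 J = 0.2358 kcal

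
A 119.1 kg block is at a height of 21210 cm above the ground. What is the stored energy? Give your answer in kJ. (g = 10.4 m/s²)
Convert to SI: m = 119.1 kg, h = 212.1 m
PE = mgh = (119.1)(10.4)(212.1) = 262716 J = 262.7 kJ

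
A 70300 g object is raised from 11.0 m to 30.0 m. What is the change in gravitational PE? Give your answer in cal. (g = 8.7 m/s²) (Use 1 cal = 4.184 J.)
Convert to SI: m = 70.3 kg, Δh = 19.0 m
ΔPE = mgΔh = (70.3)(8.7)(19.0) = 11620.6 J = 2777 cal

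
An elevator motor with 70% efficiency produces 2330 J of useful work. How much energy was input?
W_in = W_out/η = 2330/0.7 = 3329 J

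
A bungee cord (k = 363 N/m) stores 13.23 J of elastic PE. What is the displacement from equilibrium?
x = √(2·PE/k) = √(2·13.23/363) = 0.27 m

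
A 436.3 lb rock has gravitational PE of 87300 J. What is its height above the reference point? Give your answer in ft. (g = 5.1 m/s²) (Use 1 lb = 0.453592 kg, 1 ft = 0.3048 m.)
Convert to SI: m = 197.902 kg, PE = 87300.0 J
h = PE/(mg) = 87300.0/(197.902·5.1) = 86.4955 m = 283.8 ft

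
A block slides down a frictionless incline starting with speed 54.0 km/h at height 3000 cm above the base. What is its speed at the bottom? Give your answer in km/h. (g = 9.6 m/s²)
Convert to SI: v₀ = 15.0 m/s, h = 30.0 m
½mv₀² + mgh = ½mv² ⇒ v = √(v₀² + 2gh) = √(15.0² + 2·9.6·30.0) = 28.3019 m/s = 101.9 km/h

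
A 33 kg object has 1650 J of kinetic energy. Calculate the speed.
v = √(2·KE/m) = √(2·1650/33) = 10.0 m/s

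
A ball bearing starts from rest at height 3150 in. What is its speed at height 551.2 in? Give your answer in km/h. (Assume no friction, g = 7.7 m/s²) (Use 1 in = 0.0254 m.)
Convert to SI: h₁−h₂ = 66.0095 m
mgh₁ = mgh₂ + ½mv² ⇒ v = √(2g(h₁−h₂)) = √(2·7.7·66.0095) = 31.8833 m/s = 114.8 km/h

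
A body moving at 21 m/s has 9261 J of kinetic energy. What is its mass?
m = 2·KE/v² = 2·9261/(21)² = 42.0 kg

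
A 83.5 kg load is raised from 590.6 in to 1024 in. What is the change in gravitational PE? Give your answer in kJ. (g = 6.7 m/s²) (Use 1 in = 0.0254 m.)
Convert to SI: m = 83.5 kg, Δh = 11.0084 m
ΔPE = mgΔh = (83.5)(6.7)(11.0084) = 6158.63 J = 6.159 kJ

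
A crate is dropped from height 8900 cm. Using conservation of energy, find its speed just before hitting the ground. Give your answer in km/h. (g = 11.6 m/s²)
Convert to SI: h = 89.0 m
mgh = ½mv² ⇒ v = √(2gh) = √(2·11.6·89.0) = 45.4401 m/s = 163.6 km/h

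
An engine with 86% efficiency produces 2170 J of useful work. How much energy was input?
W_in = W_out/η = 2170/0.86 = 2523 J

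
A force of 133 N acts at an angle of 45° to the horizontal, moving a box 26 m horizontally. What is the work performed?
W = F·d·cosθ = (133)(26)cos(45°) = 2445 J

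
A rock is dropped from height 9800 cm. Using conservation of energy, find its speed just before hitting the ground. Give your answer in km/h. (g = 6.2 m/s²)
Convert to SI: h = 98.0 m
mgh = ½mv² ⇒ v = √(2gh) = √(2·6.2·98.0) = 34.8597 m/s = 125.5 km/h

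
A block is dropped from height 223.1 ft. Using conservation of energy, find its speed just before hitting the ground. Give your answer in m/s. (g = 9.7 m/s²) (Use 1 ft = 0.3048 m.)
Convert to SI: h = 68.0009 m
mgh = ½mv² ⇒ v = √(2gh) = √(2·9.7·68.0009) = 36.32 m/s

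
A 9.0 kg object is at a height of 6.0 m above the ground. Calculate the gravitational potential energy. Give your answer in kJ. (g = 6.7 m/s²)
PE = mgh = (9.0)(6.7)(6.0) = 361.8 J = 0.3618 kJ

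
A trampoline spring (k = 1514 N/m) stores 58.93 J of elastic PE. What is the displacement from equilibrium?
x = √(2·PE/k) = √(2·58.93/1514) = 0.279 m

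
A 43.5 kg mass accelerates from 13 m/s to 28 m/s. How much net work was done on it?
W = ΔKE = ½m(v₂² − v₁²) = ½(43.5)(28² − 13²) = 13376.25 J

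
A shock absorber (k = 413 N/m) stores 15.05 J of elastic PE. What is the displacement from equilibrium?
x = √(2·PE/k) = √(2·15.05/413) = 0.27 m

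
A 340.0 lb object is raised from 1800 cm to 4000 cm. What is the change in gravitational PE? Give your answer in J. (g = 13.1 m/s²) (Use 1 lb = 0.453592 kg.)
Convert to SI: m = 154.221 kg, Δh = 22.0 m
ΔPE = mgΔh = (154.221)(13.1)(22.0) = 44450 J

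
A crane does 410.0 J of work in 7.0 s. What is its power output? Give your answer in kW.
P = W/t = 410.0/7.0 = 58.5714 W = 0.05857 kW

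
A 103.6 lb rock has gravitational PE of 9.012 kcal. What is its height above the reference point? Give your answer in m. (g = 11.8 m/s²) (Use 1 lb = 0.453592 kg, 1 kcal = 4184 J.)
Convert to SI: m = 46.9921 kg, PE = 37706.2 J
h = PE/(mg) = 37706.2/(46.9921·11.8) = 68.0 m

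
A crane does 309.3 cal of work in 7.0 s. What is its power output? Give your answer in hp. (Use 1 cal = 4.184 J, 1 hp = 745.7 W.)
Convert to SI: W = 1294.11 J, t = 7.0 s
P = W/t = 1294.11/7.0 = 184.873 W = 0.2479 hp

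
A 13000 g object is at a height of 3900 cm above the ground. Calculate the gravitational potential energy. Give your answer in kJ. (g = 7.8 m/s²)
Convert to SI: m = 13.0 kg, h = 39.0 m
PE = mgh = (13.0)(7.8)(39.0) = 3954.6 J = 3.955 kJ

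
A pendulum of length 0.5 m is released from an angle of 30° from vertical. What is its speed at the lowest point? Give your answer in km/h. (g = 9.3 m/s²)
h = L(1 − cosθ) = 0.5(1 − cos30°) = 0.0669873 m
v = √(2gh) = √(2·9.3·0.0669873) = 1.11623 m/s = 4.018 km/h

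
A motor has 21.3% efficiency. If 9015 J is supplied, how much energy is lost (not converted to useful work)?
W_lost = W_in(1 − η) = 9015·(1 − 0.213) = 7095 J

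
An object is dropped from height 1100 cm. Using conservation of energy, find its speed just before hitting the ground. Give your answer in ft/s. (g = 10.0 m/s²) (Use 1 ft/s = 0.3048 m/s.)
Convert to SI: h = 11.0 m
mgh = ½mv² ⇒ v = √(2gh) = √(2·10.0·11.0) = 14.8324 m/s = 48.66 ft/s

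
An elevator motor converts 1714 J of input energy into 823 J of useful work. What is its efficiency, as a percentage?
η = W_out/W_in = 823/1714 = 48.02%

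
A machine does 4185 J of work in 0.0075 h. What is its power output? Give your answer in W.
Convert to SI: W = 4185.0 J, t = 27.0 s
P = W/t = 4185.0/27.0 = 155.0 W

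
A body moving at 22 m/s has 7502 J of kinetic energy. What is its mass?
m = 2·KE/v² = 2·7502/(22)² = 31.0 kg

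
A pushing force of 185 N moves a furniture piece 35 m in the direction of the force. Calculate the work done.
W = F·d = (185)(35) = 6475 J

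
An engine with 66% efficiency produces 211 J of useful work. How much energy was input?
W_in = W_out/η = 211/0.66 = 319.7 J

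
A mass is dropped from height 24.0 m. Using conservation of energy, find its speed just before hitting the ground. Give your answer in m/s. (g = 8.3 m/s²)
mgh = ½mv² ⇒ v = √(2gh) = √(2·8.3·24.0) = 19.96 m/s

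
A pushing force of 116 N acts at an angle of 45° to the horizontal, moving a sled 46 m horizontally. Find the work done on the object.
W = F·d·cosθ = (116)(46)cos(45°) = 3773 J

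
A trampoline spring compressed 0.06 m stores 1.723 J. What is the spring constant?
k = 2·PE/x² = 2·1.723/(0.06)² = 957.2 N/m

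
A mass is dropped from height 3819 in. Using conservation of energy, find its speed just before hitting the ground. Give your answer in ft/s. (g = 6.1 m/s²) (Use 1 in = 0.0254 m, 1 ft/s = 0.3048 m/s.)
Convert to SI: h = 97.0026 m
mgh = ½mv² ⇒ v = √(2gh) = √(2·6.1·97.0026) = 34.401 m/s = 112.9 ft/s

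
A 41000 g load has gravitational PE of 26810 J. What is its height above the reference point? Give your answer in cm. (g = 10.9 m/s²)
Convert to SI: m = 41.0 kg, PE = 26810.0 J
h = PE/(mg) = 26810.0/(41.0·10.9) = 59.991 m = 5999 cm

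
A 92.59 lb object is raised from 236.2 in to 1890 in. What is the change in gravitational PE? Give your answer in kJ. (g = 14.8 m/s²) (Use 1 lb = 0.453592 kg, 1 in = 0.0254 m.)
Convert to SI: m = 41.9981 kg, Δh = 42.0065 m
ΔPE = mgΔh = (41.9981)(14.8)(42.0065) = 26110.1 J = 26.11 kJ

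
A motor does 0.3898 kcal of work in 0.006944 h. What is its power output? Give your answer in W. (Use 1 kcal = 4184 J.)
Convert to SI: W = 1630.92 J, t = 24.9984 s
P = W/t = 1630.92/24.9984 = 65.24 W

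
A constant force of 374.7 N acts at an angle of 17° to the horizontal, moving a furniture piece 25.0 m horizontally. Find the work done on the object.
W = F·d·cosθ = (374.7)(25.0)cos(17°) = 8958 J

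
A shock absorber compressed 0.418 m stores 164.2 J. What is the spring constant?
k = 2·PE/x² = 2·164.2/(0.418)² = 1880 N/m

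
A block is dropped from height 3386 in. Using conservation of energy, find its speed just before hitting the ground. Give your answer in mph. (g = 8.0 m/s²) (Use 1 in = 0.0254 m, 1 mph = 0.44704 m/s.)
Convert to SI: h = 86.0044 m
mgh = ½mv² ⇒ v = √(2gh) = √(2·8.0·86.0044) = 37.0954 m/s = 82.98 mph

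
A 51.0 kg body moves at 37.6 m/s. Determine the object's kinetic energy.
KE = ½mv² = ½(51.0)(37.6)² = 36050 J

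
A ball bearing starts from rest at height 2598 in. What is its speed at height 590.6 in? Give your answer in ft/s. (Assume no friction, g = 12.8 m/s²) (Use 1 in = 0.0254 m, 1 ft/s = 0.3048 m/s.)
Convert to SI: h₁−h₂ = 50.988 m
mgh₁ = mgh₂ + ½mv² ⇒ v = √(2g(h₁−h₂)) = √(2·12.8·50.988) = 36.1288 m/s = 118.5 ft/s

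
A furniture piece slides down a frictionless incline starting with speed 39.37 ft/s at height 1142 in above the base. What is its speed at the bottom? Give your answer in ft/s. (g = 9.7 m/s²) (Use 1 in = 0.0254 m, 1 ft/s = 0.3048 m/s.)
Convert to SI: v₀ = 12.0 m/s, h = 29.0068 m
½mv₀² + mgh = ½mv² ⇒ v = √(v₀² + 2gh) = √(12.0² + 2·9.7·29.0068) = 26.5844 m/s = 87.22 ft/s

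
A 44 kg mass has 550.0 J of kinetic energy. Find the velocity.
v = √(2·KE/m) = √(2·550.0/44) = 5.0 m/s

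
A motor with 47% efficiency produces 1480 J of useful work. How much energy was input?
W_in = W_out/η = 1480/0.47 = 3149 J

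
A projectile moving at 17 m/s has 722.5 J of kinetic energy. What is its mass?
m = 2·KE/v² = 2·722.5/(17)² = 5.0 kg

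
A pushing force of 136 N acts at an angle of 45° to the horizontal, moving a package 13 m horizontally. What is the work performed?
W = F·d·cosθ = (136)(13)cos(45°) = 1250 J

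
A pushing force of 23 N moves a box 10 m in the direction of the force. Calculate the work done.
W = F·d = (23)(10) = 230.0 J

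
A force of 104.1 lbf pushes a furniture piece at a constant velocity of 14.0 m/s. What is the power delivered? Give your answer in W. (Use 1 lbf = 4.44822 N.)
Convert to SI: F = 463.06 N, v = 14.0 m/s
P = Fv = (463.06)(14.0) = 6483 W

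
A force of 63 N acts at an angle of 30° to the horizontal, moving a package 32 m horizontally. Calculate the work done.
W = F·d·cosθ = (63)(32)cos(30°) = 1746 J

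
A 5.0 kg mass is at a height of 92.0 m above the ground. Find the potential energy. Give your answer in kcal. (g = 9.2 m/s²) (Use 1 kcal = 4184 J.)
PE = mgh = (5.0)(9.2)(92.0) = 4232.0 J = 1.011 kcal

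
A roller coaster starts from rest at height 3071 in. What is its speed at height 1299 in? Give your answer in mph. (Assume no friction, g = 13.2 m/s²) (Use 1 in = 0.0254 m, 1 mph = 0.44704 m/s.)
Convert to SI: h₁−h₂ = 45.0088 m
mgh₁ = mgh₂ + ½mv² ⇒ v = √(2g(h₁−h₂)) = √(2·13.2·45.0088) = 34.4707 m/s = 77.11 mph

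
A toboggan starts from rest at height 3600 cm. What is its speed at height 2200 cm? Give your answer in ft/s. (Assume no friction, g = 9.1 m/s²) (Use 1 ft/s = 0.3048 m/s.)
Convert to SI: h₁−h₂ = 14.0 m
mgh₁ = mgh₂ + ½mv² ⇒ v = √(2g(h₁−h₂)) = √(2·9.1·14.0) = 15.9625 m/s = 52.37 ft/s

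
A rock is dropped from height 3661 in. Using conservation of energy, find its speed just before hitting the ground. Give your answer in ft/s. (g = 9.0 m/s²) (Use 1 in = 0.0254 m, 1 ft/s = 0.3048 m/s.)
Convert to SI: h = 92.9894 m
mgh = ½mv² ⇒ v = √(2gh) = √(2·9.0·92.9894) = 40.9122 m/s = 134.2 ft/s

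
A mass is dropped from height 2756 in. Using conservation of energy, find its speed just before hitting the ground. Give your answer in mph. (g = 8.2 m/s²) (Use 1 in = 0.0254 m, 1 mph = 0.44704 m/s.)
Convert to SI: h = 70.0024 m
mgh = ½mv² ⇒ v = √(2gh) = √(2·8.2·70.0024) = 33.8827 m/s = 75.79 mph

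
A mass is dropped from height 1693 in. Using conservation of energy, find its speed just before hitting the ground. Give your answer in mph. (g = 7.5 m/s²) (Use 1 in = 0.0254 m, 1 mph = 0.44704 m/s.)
Convert to SI: h = 43.0022 m
mgh = ½mv² ⇒ v = √(2gh) = √(2·7.5·43.0022) = 25.3975 m/s = 56.81 mph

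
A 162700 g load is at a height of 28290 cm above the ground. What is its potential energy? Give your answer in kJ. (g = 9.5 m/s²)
Convert to SI: m = 162.7 kg, h = 282.9 m
PE = mgh = (162.7)(9.5)(282.9) = 437264 J = 437.3 kJ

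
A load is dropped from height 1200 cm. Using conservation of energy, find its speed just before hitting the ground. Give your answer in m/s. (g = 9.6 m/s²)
Convert to SI: h = 12.0 m
mgh = ½mv² ⇒ v = √(2gh) = √(2·9.6·12.0) = 15.18 m/s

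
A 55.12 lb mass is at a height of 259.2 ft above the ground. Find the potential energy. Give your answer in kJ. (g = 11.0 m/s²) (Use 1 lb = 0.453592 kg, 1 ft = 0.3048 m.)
Convert to SI: m = 25.002 kg, h = 79.0042 m
PE = mgh = (25.002)(11.0)(79.0042) = 21727.9 J = 21.73 kJ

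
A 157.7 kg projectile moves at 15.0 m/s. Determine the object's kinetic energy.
KE = ½mv² = ½(157.7)(15.0)² = 17740 J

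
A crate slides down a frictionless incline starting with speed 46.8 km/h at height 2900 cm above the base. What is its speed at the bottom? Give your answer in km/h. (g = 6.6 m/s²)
Convert to SI: v₀ = 13.0 m/s, h = 29.0 m
½mv₀² + mgh = ½mv² ⇒ v = √(v₀² + 2gh) = √(13.0² + 2·6.6·29.0) = 23.4904 m/s = 84.57 km/h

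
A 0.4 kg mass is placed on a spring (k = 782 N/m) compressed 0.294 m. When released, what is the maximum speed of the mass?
½kx² = ½mv² ⇒ v = x√(k/m) = (0.294)√(782/0.4) = 13.0 m/s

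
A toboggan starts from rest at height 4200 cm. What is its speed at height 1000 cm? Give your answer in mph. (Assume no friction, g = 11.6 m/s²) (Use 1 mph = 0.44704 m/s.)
Convert to SI: h₁−h₂ = 32.0 m
mgh₁ = mgh₂ + ½mv² ⇒ v = √(2g(h₁−h₂)) = √(2·11.6·32.0) = 27.247 m/s = 60.95 mph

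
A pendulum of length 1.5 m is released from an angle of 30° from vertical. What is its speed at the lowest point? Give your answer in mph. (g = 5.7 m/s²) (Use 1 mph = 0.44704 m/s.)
h = L(1 − cosθ) = 1.5(1 − cos30°) = 0.200962 m
v = √(2gh) = √(2·5.7·0.200962) = 1.51359 m/s = 3.386 mph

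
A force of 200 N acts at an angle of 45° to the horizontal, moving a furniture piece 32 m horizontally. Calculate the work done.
W = F·d·cosθ = (200)(32)cos(45°) = 4525 J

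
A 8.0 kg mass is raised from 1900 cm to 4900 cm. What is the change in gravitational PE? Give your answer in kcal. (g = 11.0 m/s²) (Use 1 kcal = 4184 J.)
Convert to SI: m = 8.0 kg, Δh = 30.0 m
ΔPE = mgΔh = (8.0)(11.0)(30.0) = 2640.0 J = 0.631 kcal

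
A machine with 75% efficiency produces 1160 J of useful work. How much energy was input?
W_in = W_out/η = 1160/0.75 = 1547 J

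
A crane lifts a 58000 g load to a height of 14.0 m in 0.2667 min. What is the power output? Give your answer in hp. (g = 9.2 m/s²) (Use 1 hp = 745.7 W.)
Convert to SI: m = 58.0 kg, h = 14.0 m, t = 16.002 s
P = mgh/t = (58.0)(9.2)(14.0)/16.002 = 466.842 W = 0.626 hp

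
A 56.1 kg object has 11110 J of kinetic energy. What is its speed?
v = √(2·KE/m) = √(2·11110/56.1) = 19.9 m/s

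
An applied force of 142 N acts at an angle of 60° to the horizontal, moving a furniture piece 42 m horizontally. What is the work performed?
W = F·d·cosθ = (142)(42)cos(60°) = 2982 J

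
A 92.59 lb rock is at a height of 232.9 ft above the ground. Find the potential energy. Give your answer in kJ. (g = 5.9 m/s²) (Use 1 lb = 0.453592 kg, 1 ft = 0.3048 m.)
Convert to SI: m = 41.9981 kg, h = 70.9879 m
PE = mgh = (41.9981)(5.9)(70.9879) = 17590.0 J = 17.59 kJ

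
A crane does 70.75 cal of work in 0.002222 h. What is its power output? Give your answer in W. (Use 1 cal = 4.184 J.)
Convert to SI: W = 296.018 J, t = 7.9992 s
P = W/t = 296.018/7.9992 = 37.01 W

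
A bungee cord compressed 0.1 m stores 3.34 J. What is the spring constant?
k = 2·PE/x² = 2·3.34/(0.1)² = 668.0 N/m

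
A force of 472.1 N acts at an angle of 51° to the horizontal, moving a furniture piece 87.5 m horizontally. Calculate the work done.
W = F·d·cosθ = (472.1)(87.5)cos(51°) = 26000 J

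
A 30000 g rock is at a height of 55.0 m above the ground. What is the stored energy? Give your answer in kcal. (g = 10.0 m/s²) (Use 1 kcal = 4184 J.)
Convert to SI: m = 30.0 kg, h = 55.0 m
PE = mgh = (30.0)(10.0)(55.0) = 16500.0 J = 3.944 kcal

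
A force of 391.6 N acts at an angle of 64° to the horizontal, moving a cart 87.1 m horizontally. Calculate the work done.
W = F·d·cosθ = (391.6)(87.1)cos(64°) = 14950 J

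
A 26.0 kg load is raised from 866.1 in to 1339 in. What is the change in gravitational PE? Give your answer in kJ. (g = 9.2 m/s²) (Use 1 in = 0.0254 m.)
Convert to SI: m = 26.0 kg, Δh = 12.0117 m
ΔPE = mgΔh = (26.0)(9.2)(12.0117) = 2873.19 J = 2.873 kJ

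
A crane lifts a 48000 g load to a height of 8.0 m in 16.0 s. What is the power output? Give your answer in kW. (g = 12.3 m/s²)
Convert to SI: m = 48.0 kg, h = 8.0 m, t = 16.0 s
P = mgh/t = (48.0)(12.3)(8.0)/16.0 = 295.2 W = 0.2952 kW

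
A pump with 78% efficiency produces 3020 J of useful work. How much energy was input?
W_in = W_out/η = 3020/0.78 = 3872 J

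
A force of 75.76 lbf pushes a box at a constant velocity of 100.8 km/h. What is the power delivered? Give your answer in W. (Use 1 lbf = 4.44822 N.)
Convert to SI: F = 336.997 N, v = 28.0 m/s
P = Fv = (336.997)(28.0) = 9436 W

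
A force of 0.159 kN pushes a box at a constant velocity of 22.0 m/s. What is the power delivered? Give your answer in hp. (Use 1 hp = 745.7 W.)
Convert to SI: F = 159.0 N, v = 22.0 m/s
P = Fv = (159.0)(22.0) = 3498.0 W = 4.691 hp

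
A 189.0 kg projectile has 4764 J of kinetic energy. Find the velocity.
v = √(2·KE/m) = √(2·4764/189.0) = 7.1 m/s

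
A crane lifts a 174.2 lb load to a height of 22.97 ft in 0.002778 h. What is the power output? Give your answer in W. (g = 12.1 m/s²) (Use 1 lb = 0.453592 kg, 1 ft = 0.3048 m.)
Convert to SI: m = 79.0157 kg, h = 7.00126 m, t = 10.0008 s
P = mgh/t = (79.0157)(12.1)(7.00126)/10.0008 = 669.3 W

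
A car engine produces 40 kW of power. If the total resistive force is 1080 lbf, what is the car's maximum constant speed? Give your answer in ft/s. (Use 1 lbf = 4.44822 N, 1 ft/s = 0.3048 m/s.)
Convert to SI: F = 4804.08 N
P = Fv ⇒ v = P/F = 40000 W/4804.08 N = 8.32626 m/s = 27.32 ft/s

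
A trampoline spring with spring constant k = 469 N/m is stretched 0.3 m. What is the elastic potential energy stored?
PE = ½kx² = ½(469)(0.3)² = 21.11 J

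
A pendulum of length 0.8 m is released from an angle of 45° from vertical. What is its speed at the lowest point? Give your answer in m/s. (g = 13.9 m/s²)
h = L(1 − cosθ) = 0.8(1 − cos45°) = 0.234315 m
v = √(2gh) = √(2·13.9·0.234315) = 2.552 m/s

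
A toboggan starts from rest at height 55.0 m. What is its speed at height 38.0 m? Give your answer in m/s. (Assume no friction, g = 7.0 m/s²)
mgh₁ = mgh₂ + ½mv² ⇒ v = √(2g(h₁−h₂)) = √(2·7.0·17.0) = 15.43 m/s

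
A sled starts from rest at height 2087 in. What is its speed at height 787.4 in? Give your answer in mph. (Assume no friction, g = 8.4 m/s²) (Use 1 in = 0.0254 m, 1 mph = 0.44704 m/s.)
Convert to SI: h₁−h₂ = 33.0098 m
mgh₁ = mgh₂ + ½mv² ⇒ v = √(2g(h₁−h₂)) = √(2·8.4·33.0098) = 23.5492 m/s = 52.68 mph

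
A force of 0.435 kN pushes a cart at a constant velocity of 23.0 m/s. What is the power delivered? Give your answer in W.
Convert to SI: F = 435.0 N, v = 23.0 m/s
P = Fv = (435.0)(23.0) = 10010 W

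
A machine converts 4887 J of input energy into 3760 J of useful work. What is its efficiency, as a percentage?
η = W_out/W_in = 3760/4887 = 76.94%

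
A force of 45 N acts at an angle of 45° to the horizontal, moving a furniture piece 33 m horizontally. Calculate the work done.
W = F·d·cosθ = (45)(33)cos(45°) = 1050 J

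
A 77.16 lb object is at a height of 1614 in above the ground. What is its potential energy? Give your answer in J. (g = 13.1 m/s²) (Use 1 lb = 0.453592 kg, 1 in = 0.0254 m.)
Convert to SI: m = 34.9992 kg, h = 40.9956 m
PE = mgh = (34.9992)(13.1)(40.9956) = 18800 J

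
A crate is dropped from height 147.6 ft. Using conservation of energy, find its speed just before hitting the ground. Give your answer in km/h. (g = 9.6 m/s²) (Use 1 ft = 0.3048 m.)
Convert to SI: h = 44.9885 m
mgh = ½mv² ⇒ v = √(2gh) = √(2·9.6·44.9885) = 29.3901 m/s = 105.8 km/h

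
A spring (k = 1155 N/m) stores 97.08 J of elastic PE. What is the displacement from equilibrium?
x = √(2·PE/k) = √(2·97.08/1155) = 0.41 m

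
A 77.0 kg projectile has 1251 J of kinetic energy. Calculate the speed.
v = √(2·KE/m) = √(2·1251/77.0) = 5.7 m/s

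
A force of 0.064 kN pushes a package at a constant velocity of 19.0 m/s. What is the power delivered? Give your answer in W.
Convert to SI: F = 64.0 N, v = 19.0 m/s
P = Fv = (64.0)(19.0) = 1216 W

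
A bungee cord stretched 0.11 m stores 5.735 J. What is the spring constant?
k = 2·PE/x² = 2·5.735/(0.11)² = 947.9 N/m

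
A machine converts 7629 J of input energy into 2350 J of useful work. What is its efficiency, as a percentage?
η = W_out/W_in = 2350/7629 = 30.8%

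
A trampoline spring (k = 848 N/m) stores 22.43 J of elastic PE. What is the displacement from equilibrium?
x = √(2·PE/k) = √(2·22.43/848) = 0.23 m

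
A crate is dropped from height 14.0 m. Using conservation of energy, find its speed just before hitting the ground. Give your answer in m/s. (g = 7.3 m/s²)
mgh = ½mv² ⇒ v = √(2gh) = √(2·7.3·14.0) = 14.3 m/s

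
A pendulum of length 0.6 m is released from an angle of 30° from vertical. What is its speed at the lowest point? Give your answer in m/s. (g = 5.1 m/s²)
h = L(1 − cosθ) = 0.6(1 − cos30°) = 0.0803848 m
v = √(2gh) = √(2·5.1·0.0803848) = 0.9055 m/s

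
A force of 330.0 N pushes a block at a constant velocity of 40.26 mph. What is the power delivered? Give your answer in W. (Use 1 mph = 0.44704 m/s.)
Convert to SI: F = 330.0 N, v = 17.9978 m/s
P = Fv = (330.0)(17.9978) = 5939 W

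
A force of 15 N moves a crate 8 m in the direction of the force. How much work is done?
W = F·d = (15)(8) = 120.0 J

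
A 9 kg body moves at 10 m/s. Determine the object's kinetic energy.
KE = ½mv² = ½(9)(10)² = 450.0 J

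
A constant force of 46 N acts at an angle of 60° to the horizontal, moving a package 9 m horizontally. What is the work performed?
W = F·d·cosθ = (46)(9)cos(60°) = 207.0 J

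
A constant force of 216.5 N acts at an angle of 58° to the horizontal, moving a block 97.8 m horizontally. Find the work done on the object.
W = F·d·cosθ = (216.5)(97.8)cos(58°) = 11220 J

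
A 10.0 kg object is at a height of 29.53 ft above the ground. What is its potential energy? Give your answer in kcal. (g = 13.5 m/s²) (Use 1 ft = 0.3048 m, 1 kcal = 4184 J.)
Convert to SI: m = 10.0 kg, h = 9.00074 m
PE = mgh = (10.0)(13.5)(9.00074) = 1215.1 J = 0.2904 kcal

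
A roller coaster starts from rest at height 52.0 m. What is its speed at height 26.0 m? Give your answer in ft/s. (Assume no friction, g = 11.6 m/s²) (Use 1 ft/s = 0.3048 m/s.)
mgh₁ = mgh₂ + ½mv² ⇒ v = √(2g(h₁−h₂)) = √(2·11.6·26.0) = 24.5601 m/s = 80.58 ft/s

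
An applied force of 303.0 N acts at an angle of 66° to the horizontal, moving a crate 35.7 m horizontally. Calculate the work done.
W = F·d·cosθ = (303.0)(35.7)cos(66°) = 4400 J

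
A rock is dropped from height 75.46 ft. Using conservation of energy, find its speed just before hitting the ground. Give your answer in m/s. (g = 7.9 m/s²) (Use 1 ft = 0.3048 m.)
Convert to SI: h = 23.0002 m
mgh = ½mv² ⇒ v = √(2gh) = √(2·7.9·23.0002) = 19.06 m/s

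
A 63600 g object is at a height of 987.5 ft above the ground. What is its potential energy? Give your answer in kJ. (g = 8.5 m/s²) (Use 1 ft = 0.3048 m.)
Convert to SI: m = 63.6 kg, h = 300.99 m
PE = mgh = (63.6)(8.5)(300.99) = 162715 J = 162.7 kJ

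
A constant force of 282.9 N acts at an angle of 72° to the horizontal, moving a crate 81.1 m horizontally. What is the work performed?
W = F·d·cosθ = (282.9)(81.1)cos(72°) = 7090 J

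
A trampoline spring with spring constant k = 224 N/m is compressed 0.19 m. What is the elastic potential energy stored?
PE = ½kx² = ½(224)(0.19)² = 4.043 J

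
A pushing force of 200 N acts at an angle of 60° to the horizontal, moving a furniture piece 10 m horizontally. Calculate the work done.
W = F·d·cosθ = (200)(10)cos(60°) = 1000 J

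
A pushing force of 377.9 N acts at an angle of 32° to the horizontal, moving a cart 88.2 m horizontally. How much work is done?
W = F·d·cosθ = (377.9)(88.2)cos(32°) = 28270 J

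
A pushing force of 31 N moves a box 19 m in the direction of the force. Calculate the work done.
W = F·d = (31)(19) = 589.0 J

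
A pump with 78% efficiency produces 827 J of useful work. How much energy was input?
W_in = W_out/η = 827/0.78 = 1060 J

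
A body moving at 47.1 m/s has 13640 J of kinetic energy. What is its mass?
m = 2·KE/v² = 2·13640/(47.1)² = 12.3 kg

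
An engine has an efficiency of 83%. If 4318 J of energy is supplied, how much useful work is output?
W_out = η·W_in = 0.83·4318 = 3583.94 J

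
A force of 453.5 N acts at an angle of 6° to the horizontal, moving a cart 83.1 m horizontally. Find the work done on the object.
W = F·d·cosθ = (453.5)(83.1)cos(6°) = 37480 J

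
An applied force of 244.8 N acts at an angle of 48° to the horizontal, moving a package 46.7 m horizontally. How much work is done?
W = F·d·cosθ = (244.8)(46.7)cos(48°) = 7650 J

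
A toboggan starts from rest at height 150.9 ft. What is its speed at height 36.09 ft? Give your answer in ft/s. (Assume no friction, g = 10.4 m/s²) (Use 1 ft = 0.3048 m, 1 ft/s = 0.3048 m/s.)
Convert to SI: h₁−h₂ = 34.9941 m
mgh₁ = mgh₂ + ½mv² ⇒ v = √(2g(h₁−h₂)) = √(2·10.4·34.9941) = 26.9792 m/s = 88.51 ft/s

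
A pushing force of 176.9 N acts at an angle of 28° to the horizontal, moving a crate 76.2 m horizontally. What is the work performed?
W = F·d·cosθ = (176.9)(76.2)cos(28°) = 11900 J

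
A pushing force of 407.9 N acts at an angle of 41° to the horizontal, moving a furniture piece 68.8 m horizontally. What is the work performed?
W = F·d·cosθ = (407.9)(68.8)cos(41°) = 21180 J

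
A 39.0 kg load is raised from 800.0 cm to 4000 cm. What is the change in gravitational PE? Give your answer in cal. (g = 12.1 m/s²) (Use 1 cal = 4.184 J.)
Convert to SI: m = 39.0 kg, Δh = 32.0 m
ΔPE = mgΔh = (39.0)(12.1)(32.0) = 15100.8 J = 3609 cal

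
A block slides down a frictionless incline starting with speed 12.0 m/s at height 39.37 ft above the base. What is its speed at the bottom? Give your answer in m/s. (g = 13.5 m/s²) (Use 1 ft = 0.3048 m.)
Convert to SI: v₀ = 12.0 m/s, h = 12.0 m
½mv₀² + mgh = ½mv² ⇒ v = √(v₀² + 2gh) = √(12.0² + 2·13.5·12.0) = 21.63 m/s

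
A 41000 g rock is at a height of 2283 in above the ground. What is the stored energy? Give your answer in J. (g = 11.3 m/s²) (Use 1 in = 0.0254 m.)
Convert to SI: m = 41.0 kg, h = 57.9882 m
PE = mgh = (41.0)(11.3)(57.9882) = 26870 J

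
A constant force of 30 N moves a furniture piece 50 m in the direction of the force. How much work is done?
W = F·d = (30)(50) = 1500 J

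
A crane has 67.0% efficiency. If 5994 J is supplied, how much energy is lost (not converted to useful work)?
W_lost = W_in(1 − η) = 5994·(1 − 0.67) = 1978 J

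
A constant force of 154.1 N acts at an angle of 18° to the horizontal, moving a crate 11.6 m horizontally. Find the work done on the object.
W = F·d·cosθ = (154.1)(11.6)cos(18°) = 1700 J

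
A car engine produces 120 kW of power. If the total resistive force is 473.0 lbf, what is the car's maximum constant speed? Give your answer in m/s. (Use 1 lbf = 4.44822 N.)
Convert to SI: F = 2104.01 N
P = Fv ⇒ v = P/F = 120000 W/2104.01 N = 57.03 m/s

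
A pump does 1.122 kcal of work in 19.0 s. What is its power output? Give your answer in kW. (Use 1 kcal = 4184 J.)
Convert to SI: W = 4694.45 J, t = 19.0 s
P = W/t = 4694.45/19.0 = 247.076 W = 0.2471 kW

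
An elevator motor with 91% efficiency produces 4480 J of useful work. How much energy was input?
W_in = W_out/η = 4480/0.91 = 4923 J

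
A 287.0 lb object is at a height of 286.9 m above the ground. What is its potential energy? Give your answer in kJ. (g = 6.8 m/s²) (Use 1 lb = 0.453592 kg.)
Convert to SI: m = 130.181 kg, h = 286.9 m
PE = mgh = (130.181)(6.8)(286.9) = 253973 J = 254.0 kJ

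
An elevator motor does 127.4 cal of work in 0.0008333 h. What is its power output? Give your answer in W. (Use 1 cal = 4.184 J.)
Convert to SI: W = 533.042 J, t = 2.99988 s
P = W/t = 533.042/2.99988 = 177.7 W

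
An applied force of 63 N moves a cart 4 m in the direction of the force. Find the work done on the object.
W = F·d = (63)(4) = 252.0 J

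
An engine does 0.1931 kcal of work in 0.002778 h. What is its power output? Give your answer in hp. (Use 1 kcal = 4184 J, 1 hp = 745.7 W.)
Convert to SI: W = 807.93 J, t = 10.0008 s
P = W/t = 807.93/10.0008 = 80.7866 W = 0.1083 hp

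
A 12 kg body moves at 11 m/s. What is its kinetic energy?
KE = ½mv² = ½(12)(11)² = 726.0 J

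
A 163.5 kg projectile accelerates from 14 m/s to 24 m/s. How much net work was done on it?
W = ΔKE = ½m(v₂² − v₁²) = ½(163.5)(24² − 14²) = 31065.0 J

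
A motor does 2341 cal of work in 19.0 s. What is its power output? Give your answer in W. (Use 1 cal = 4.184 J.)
Convert to SI: W = 9794.74 J, t = 19.0 s
P = W/t = 9794.74/19.0 = 515.5 W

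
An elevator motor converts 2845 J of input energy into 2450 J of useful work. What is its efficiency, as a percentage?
η = W_out/W_in = 2450/2845 = 86.12%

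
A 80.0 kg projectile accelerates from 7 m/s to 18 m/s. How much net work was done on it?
W = ΔKE = ½m(v₂² − v₁²) = ½(80.0)(18² − 7²) = 11000.0 J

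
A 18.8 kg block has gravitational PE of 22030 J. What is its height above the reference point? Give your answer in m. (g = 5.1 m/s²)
h = PE/(mg) = 22030.0/(18.8·5.1) = 229.8 m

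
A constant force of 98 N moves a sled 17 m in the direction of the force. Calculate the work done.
W = F·d = (98)(17) = 1666 J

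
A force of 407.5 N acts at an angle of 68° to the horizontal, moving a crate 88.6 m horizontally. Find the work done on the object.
W = F·d·cosθ = (407.5)(88.6)cos(68°) = 13520 J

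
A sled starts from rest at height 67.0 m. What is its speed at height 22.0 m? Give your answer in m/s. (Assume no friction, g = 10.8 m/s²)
mgh₁ = mgh₂ + ½mv² ⇒ v = √(2g(h₁−h₂)) = √(2·10.8·45.0) = 31.18 m/s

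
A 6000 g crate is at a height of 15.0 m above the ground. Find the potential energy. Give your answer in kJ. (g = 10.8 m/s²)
Convert to SI: m = 6.0 kg, h = 15.0 m
PE = mgh = (6.0)(10.8)(15.0) = 972.0 J = 0.972 kJ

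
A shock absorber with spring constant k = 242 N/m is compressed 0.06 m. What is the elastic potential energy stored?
PE = ½kx² = ½(242)(0.06)² = 0.4356 J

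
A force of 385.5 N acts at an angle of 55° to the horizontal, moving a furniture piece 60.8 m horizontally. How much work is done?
W = F·d·cosθ = (385.5)(60.8)cos(55°) = 13440 J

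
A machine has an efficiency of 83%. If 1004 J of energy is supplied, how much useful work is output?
W_out = η·W_in = 0.83·1004 = 833.32 J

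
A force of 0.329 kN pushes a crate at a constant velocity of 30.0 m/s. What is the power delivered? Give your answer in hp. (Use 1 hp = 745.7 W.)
Convert to SI: F = 329.0 N, v = 30.0 m/s
P = Fv = (329.0)(30.0) = 9870.0 W = 13.24 hp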